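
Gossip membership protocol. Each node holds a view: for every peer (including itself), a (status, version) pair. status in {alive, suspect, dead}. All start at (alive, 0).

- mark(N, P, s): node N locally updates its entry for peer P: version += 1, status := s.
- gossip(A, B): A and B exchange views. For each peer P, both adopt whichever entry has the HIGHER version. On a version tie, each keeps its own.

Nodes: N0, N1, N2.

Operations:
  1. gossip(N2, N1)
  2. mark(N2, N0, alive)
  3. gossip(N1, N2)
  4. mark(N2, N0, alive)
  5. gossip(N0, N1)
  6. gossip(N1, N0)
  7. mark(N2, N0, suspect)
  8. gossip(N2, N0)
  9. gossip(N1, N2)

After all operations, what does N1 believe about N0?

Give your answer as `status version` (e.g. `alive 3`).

Op 1: gossip N2<->N1 -> N2.N0=(alive,v0) N2.N1=(alive,v0) N2.N2=(alive,v0) | N1.N0=(alive,v0) N1.N1=(alive,v0) N1.N2=(alive,v0)
Op 2: N2 marks N0=alive -> (alive,v1)
Op 3: gossip N1<->N2 -> N1.N0=(alive,v1) N1.N1=(alive,v0) N1.N2=(alive,v0) | N2.N0=(alive,v1) N2.N1=(alive,v0) N2.N2=(alive,v0)
Op 4: N2 marks N0=alive -> (alive,v2)
Op 5: gossip N0<->N1 -> N0.N0=(alive,v1) N0.N1=(alive,v0) N0.N2=(alive,v0) | N1.N0=(alive,v1) N1.N1=(alive,v0) N1.N2=(alive,v0)
Op 6: gossip N1<->N0 -> N1.N0=(alive,v1) N1.N1=(alive,v0) N1.N2=(alive,v0) | N0.N0=(alive,v1) N0.N1=(alive,v0) N0.N2=(alive,v0)
Op 7: N2 marks N0=suspect -> (suspect,v3)
Op 8: gossip N2<->N0 -> N2.N0=(suspect,v3) N2.N1=(alive,v0) N2.N2=(alive,v0) | N0.N0=(suspect,v3) N0.N1=(alive,v0) N0.N2=(alive,v0)
Op 9: gossip N1<->N2 -> N1.N0=(suspect,v3) N1.N1=(alive,v0) N1.N2=(alive,v0) | N2.N0=(suspect,v3) N2.N1=(alive,v0) N2.N2=(alive,v0)

Answer: suspect 3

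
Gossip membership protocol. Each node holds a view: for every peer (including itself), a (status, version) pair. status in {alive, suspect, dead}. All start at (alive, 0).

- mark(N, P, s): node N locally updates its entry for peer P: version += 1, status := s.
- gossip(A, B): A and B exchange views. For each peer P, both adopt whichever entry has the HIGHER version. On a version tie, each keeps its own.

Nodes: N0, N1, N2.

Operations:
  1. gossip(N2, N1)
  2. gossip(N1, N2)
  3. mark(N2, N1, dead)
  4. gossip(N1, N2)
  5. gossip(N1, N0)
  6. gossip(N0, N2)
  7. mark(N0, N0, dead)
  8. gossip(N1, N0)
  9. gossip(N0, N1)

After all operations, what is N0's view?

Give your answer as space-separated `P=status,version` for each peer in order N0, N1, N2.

Answer: N0=dead,1 N1=dead,1 N2=alive,0

Derivation:
Op 1: gossip N2<->N1 -> N2.N0=(alive,v0) N2.N1=(alive,v0) N2.N2=(alive,v0) | N1.N0=(alive,v0) N1.N1=(alive,v0) N1.N2=(alive,v0)
Op 2: gossip N1<->N2 -> N1.N0=(alive,v0) N1.N1=(alive,v0) N1.N2=(alive,v0) | N2.N0=(alive,v0) N2.N1=(alive,v0) N2.N2=(alive,v0)
Op 3: N2 marks N1=dead -> (dead,v1)
Op 4: gossip N1<->N2 -> N1.N0=(alive,v0) N1.N1=(dead,v1) N1.N2=(alive,v0) | N2.N0=(alive,v0) N2.N1=(dead,v1) N2.N2=(alive,v0)
Op 5: gossip N1<->N0 -> N1.N0=(alive,v0) N1.N1=(dead,v1) N1.N2=(alive,v0) | N0.N0=(alive,v0) N0.N1=(dead,v1) N0.N2=(alive,v0)
Op 6: gossip N0<->N2 -> N0.N0=(alive,v0) N0.N1=(dead,v1) N0.N2=(alive,v0) | N2.N0=(alive,v0) N2.N1=(dead,v1) N2.N2=(alive,v0)
Op 7: N0 marks N0=dead -> (dead,v1)
Op 8: gossip N1<->N0 -> N1.N0=(dead,v1) N1.N1=(dead,v1) N1.N2=(alive,v0) | N0.N0=(dead,v1) N0.N1=(dead,v1) N0.N2=(alive,v0)
Op 9: gossip N0<->N1 -> N0.N0=(dead,v1) N0.N1=(dead,v1) N0.N2=(alive,v0) | N1.N0=(dead,v1) N1.N1=(dead,v1) N1.N2=(alive,v0)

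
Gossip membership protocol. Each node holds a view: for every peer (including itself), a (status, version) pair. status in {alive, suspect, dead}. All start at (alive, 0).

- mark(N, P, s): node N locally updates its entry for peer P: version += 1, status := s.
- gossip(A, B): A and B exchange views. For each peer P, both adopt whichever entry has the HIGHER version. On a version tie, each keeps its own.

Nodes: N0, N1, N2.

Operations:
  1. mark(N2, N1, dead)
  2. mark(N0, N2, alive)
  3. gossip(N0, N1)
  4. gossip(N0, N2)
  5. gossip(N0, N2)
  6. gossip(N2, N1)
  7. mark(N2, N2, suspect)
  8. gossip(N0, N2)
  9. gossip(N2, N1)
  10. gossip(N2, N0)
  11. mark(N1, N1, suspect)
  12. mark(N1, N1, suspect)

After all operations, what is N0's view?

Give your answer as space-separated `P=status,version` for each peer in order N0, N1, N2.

Op 1: N2 marks N1=dead -> (dead,v1)
Op 2: N0 marks N2=alive -> (alive,v1)
Op 3: gossip N0<->N1 -> N0.N0=(alive,v0) N0.N1=(alive,v0) N0.N2=(alive,v1) | N1.N0=(alive,v0) N1.N1=(alive,v0) N1.N2=(alive,v1)
Op 4: gossip N0<->N2 -> N0.N0=(alive,v0) N0.N1=(dead,v1) N0.N2=(alive,v1) | N2.N0=(alive,v0) N2.N1=(dead,v1) N2.N2=(alive,v1)
Op 5: gossip N0<->N2 -> N0.N0=(alive,v0) N0.N1=(dead,v1) N0.N2=(alive,v1) | N2.N0=(alive,v0) N2.N1=(dead,v1) N2.N2=(alive,v1)
Op 6: gossip N2<->N1 -> N2.N0=(alive,v0) N2.N1=(dead,v1) N2.N2=(alive,v1) | N1.N0=(alive,v0) N1.N1=(dead,v1) N1.N2=(alive,v1)
Op 7: N2 marks N2=suspect -> (suspect,v2)
Op 8: gossip N0<->N2 -> N0.N0=(alive,v0) N0.N1=(dead,v1) N0.N2=(suspect,v2) | N2.N0=(alive,v0) N2.N1=(dead,v1) N2.N2=(suspect,v2)
Op 9: gossip N2<->N1 -> N2.N0=(alive,v0) N2.N1=(dead,v1) N2.N2=(suspect,v2) | N1.N0=(alive,v0) N1.N1=(dead,v1) N1.N2=(suspect,v2)
Op 10: gossip N2<->N0 -> N2.N0=(alive,v0) N2.N1=(dead,v1) N2.N2=(suspect,v2) | N0.N0=(alive,v0) N0.N1=(dead,v1) N0.N2=(suspect,v2)
Op 11: N1 marks N1=suspect -> (suspect,v2)
Op 12: N1 marks N1=suspect -> (suspect,v3)

Answer: N0=alive,0 N1=dead,1 N2=suspect,2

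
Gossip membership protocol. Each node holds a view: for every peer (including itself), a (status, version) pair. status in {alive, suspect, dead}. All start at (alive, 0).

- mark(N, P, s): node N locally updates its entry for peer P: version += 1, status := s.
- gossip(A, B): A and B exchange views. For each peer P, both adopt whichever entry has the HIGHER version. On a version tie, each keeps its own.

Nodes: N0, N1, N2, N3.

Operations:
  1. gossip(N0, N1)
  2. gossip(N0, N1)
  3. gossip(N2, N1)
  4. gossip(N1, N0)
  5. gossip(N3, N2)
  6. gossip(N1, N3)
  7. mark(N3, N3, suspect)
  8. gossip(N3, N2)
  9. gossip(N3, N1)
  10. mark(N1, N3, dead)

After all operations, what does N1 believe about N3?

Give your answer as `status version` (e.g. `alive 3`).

Op 1: gossip N0<->N1 -> N0.N0=(alive,v0) N0.N1=(alive,v0) N0.N2=(alive,v0) N0.N3=(alive,v0) | N1.N0=(alive,v0) N1.N1=(alive,v0) N1.N2=(alive,v0) N1.N3=(alive,v0)
Op 2: gossip N0<->N1 -> N0.N0=(alive,v0) N0.N1=(alive,v0) N0.N2=(alive,v0) N0.N3=(alive,v0) | N1.N0=(alive,v0) N1.N1=(alive,v0) N1.N2=(alive,v0) N1.N3=(alive,v0)
Op 3: gossip N2<->N1 -> N2.N0=(alive,v0) N2.N1=(alive,v0) N2.N2=(alive,v0) N2.N3=(alive,v0) | N1.N0=(alive,v0) N1.N1=(alive,v0) N1.N2=(alive,v0) N1.N3=(alive,v0)
Op 4: gossip N1<->N0 -> N1.N0=(alive,v0) N1.N1=(alive,v0) N1.N2=(alive,v0) N1.N3=(alive,v0) | N0.N0=(alive,v0) N0.N1=(alive,v0) N0.N2=(alive,v0) N0.N3=(alive,v0)
Op 5: gossip N3<->N2 -> N3.N0=(alive,v0) N3.N1=(alive,v0) N3.N2=(alive,v0) N3.N3=(alive,v0) | N2.N0=(alive,v0) N2.N1=(alive,v0) N2.N2=(alive,v0) N2.N3=(alive,v0)
Op 6: gossip N1<->N3 -> N1.N0=(alive,v0) N1.N1=(alive,v0) N1.N2=(alive,v0) N1.N3=(alive,v0) | N3.N0=(alive,v0) N3.N1=(alive,v0) N3.N2=(alive,v0) N3.N3=(alive,v0)
Op 7: N3 marks N3=suspect -> (suspect,v1)
Op 8: gossip N3<->N2 -> N3.N0=(alive,v0) N3.N1=(alive,v0) N3.N2=(alive,v0) N3.N3=(suspect,v1) | N2.N0=(alive,v0) N2.N1=(alive,v0) N2.N2=(alive,v0) N2.N3=(suspect,v1)
Op 9: gossip N3<->N1 -> N3.N0=(alive,v0) N3.N1=(alive,v0) N3.N2=(alive,v0) N3.N3=(suspect,v1) | N1.N0=(alive,v0) N1.N1=(alive,v0) N1.N2=(alive,v0) N1.N3=(suspect,v1)
Op 10: N1 marks N3=dead -> (dead,v2)

Answer: dead 2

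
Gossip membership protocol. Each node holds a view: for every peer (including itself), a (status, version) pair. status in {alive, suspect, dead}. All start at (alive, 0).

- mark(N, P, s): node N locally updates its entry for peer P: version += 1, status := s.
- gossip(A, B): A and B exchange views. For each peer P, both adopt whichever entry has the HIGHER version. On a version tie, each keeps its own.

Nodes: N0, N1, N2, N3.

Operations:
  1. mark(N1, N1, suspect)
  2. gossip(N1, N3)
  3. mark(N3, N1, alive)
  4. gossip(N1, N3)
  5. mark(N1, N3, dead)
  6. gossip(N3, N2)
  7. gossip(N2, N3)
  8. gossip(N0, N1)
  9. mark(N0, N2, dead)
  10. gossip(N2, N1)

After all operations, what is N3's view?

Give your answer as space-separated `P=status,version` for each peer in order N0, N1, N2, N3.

Answer: N0=alive,0 N1=alive,2 N2=alive,0 N3=alive,0

Derivation:
Op 1: N1 marks N1=suspect -> (suspect,v1)
Op 2: gossip N1<->N3 -> N1.N0=(alive,v0) N1.N1=(suspect,v1) N1.N2=(alive,v0) N1.N3=(alive,v0) | N3.N0=(alive,v0) N3.N1=(suspect,v1) N3.N2=(alive,v0) N3.N3=(alive,v0)
Op 3: N3 marks N1=alive -> (alive,v2)
Op 4: gossip N1<->N3 -> N1.N0=(alive,v0) N1.N1=(alive,v2) N1.N2=(alive,v0) N1.N3=(alive,v0) | N3.N0=(alive,v0) N3.N1=(alive,v2) N3.N2=(alive,v0) N3.N3=(alive,v0)
Op 5: N1 marks N3=dead -> (dead,v1)
Op 6: gossip N3<->N2 -> N3.N0=(alive,v0) N3.N1=(alive,v2) N3.N2=(alive,v0) N3.N3=(alive,v0) | N2.N0=(alive,v0) N2.N1=(alive,v2) N2.N2=(alive,v0) N2.N3=(alive,v0)
Op 7: gossip N2<->N3 -> N2.N0=(alive,v0) N2.N1=(alive,v2) N2.N2=(alive,v0) N2.N3=(alive,v0) | N3.N0=(alive,v0) N3.N1=(alive,v2) N3.N2=(alive,v0) N3.N3=(alive,v0)
Op 8: gossip N0<->N1 -> N0.N0=(alive,v0) N0.N1=(alive,v2) N0.N2=(alive,v0) N0.N3=(dead,v1) | N1.N0=(alive,v0) N1.N1=(alive,v2) N1.N2=(alive,v0) N1.N3=(dead,v1)
Op 9: N0 marks N2=dead -> (dead,v1)
Op 10: gossip N2<->N1 -> N2.N0=(alive,v0) N2.N1=(alive,v2) N2.N2=(alive,v0) N2.N3=(dead,v1) | N1.N0=(alive,v0) N1.N1=(alive,v2) N1.N2=(alive,v0) N1.N3=(dead,v1)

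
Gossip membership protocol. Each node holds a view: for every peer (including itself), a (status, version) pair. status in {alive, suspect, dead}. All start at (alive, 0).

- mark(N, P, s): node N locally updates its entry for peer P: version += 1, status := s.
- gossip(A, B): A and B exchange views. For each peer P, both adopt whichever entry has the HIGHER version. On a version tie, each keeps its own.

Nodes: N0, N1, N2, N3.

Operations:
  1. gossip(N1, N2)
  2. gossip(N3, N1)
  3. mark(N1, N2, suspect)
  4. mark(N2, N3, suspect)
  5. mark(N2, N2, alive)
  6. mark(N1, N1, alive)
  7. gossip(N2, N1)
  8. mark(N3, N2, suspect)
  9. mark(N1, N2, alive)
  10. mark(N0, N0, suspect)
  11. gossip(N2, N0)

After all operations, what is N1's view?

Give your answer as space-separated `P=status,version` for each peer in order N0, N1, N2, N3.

Answer: N0=alive,0 N1=alive,1 N2=alive,2 N3=suspect,1

Derivation:
Op 1: gossip N1<->N2 -> N1.N0=(alive,v0) N1.N1=(alive,v0) N1.N2=(alive,v0) N1.N3=(alive,v0) | N2.N0=(alive,v0) N2.N1=(alive,v0) N2.N2=(alive,v0) N2.N3=(alive,v0)
Op 2: gossip N3<->N1 -> N3.N0=(alive,v0) N3.N1=(alive,v0) N3.N2=(alive,v0) N3.N3=(alive,v0) | N1.N0=(alive,v0) N1.N1=(alive,v0) N1.N2=(alive,v0) N1.N3=(alive,v0)
Op 3: N1 marks N2=suspect -> (suspect,v1)
Op 4: N2 marks N3=suspect -> (suspect,v1)
Op 5: N2 marks N2=alive -> (alive,v1)
Op 6: N1 marks N1=alive -> (alive,v1)
Op 7: gossip N2<->N1 -> N2.N0=(alive,v0) N2.N1=(alive,v1) N2.N2=(alive,v1) N2.N3=(suspect,v1) | N1.N0=(alive,v0) N1.N1=(alive,v1) N1.N2=(suspect,v1) N1.N3=(suspect,v1)
Op 8: N3 marks N2=suspect -> (suspect,v1)
Op 9: N1 marks N2=alive -> (alive,v2)
Op 10: N0 marks N0=suspect -> (suspect,v1)
Op 11: gossip N2<->N0 -> N2.N0=(suspect,v1) N2.N1=(alive,v1) N2.N2=(alive,v1) N2.N3=(suspect,v1) | N0.N0=(suspect,v1) N0.N1=(alive,v1) N0.N2=(alive,v1) N0.N3=(suspect,v1)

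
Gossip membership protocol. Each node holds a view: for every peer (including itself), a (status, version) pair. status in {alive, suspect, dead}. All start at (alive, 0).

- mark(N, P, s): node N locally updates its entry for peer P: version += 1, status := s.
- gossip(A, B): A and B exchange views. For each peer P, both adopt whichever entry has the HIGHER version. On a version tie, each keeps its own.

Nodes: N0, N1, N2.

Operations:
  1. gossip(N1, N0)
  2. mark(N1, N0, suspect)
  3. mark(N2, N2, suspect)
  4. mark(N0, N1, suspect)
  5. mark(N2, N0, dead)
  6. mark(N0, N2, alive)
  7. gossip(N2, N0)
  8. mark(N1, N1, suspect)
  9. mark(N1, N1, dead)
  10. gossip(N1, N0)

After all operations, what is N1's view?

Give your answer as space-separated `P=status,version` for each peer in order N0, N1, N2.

Op 1: gossip N1<->N0 -> N1.N0=(alive,v0) N1.N1=(alive,v0) N1.N2=(alive,v0) | N0.N0=(alive,v0) N0.N1=(alive,v0) N0.N2=(alive,v0)
Op 2: N1 marks N0=suspect -> (suspect,v1)
Op 3: N2 marks N2=suspect -> (suspect,v1)
Op 4: N0 marks N1=suspect -> (suspect,v1)
Op 5: N2 marks N0=dead -> (dead,v1)
Op 6: N0 marks N2=alive -> (alive,v1)
Op 7: gossip N2<->N0 -> N2.N0=(dead,v1) N2.N1=(suspect,v1) N2.N2=(suspect,v1) | N0.N0=(dead,v1) N0.N1=(suspect,v1) N0.N2=(alive,v1)
Op 8: N1 marks N1=suspect -> (suspect,v1)
Op 9: N1 marks N1=dead -> (dead,v2)
Op 10: gossip N1<->N0 -> N1.N0=(suspect,v1) N1.N1=(dead,v2) N1.N2=(alive,v1) | N0.N0=(dead,v1) N0.N1=(dead,v2) N0.N2=(alive,v1)

Answer: N0=suspect,1 N1=dead,2 N2=alive,1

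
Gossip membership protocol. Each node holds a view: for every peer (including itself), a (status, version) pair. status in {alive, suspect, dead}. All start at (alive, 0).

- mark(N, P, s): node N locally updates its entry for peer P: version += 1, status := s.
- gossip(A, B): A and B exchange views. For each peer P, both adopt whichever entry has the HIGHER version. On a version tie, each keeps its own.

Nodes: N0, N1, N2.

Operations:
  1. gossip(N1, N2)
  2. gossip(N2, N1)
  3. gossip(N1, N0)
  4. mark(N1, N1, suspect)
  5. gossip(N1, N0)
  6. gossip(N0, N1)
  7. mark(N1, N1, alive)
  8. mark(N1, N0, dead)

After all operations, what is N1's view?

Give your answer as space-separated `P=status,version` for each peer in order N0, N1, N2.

Op 1: gossip N1<->N2 -> N1.N0=(alive,v0) N1.N1=(alive,v0) N1.N2=(alive,v0) | N2.N0=(alive,v0) N2.N1=(alive,v0) N2.N2=(alive,v0)
Op 2: gossip N2<->N1 -> N2.N0=(alive,v0) N2.N1=(alive,v0) N2.N2=(alive,v0) | N1.N0=(alive,v0) N1.N1=(alive,v0) N1.N2=(alive,v0)
Op 3: gossip N1<->N0 -> N1.N0=(alive,v0) N1.N1=(alive,v0) N1.N2=(alive,v0) | N0.N0=(alive,v0) N0.N1=(alive,v0) N0.N2=(alive,v0)
Op 4: N1 marks N1=suspect -> (suspect,v1)
Op 5: gossip N1<->N0 -> N1.N0=(alive,v0) N1.N1=(suspect,v1) N1.N2=(alive,v0) | N0.N0=(alive,v0) N0.N1=(suspect,v1) N0.N2=(alive,v0)
Op 6: gossip N0<->N1 -> N0.N0=(alive,v0) N0.N1=(suspect,v1) N0.N2=(alive,v0) | N1.N0=(alive,v0) N1.N1=(suspect,v1) N1.N2=(alive,v0)
Op 7: N1 marks N1=alive -> (alive,v2)
Op 8: N1 marks N0=dead -> (dead,v1)

Answer: N0=dead,1 N1=alive,2 N2=alive,0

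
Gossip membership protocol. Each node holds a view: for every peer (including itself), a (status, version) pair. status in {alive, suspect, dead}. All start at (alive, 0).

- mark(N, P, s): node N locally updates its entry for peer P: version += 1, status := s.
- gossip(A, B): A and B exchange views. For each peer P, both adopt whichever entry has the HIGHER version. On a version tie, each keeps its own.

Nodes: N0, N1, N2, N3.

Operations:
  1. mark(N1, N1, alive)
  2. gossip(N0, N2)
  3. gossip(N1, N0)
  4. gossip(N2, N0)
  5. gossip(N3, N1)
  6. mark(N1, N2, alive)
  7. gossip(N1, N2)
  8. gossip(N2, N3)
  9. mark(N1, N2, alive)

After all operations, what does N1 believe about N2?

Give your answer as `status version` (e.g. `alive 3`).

Op 1: N1 marks N1=alive -> (alive,v1)
Op 2: gossip N0<->N2 -> N0.N0=(alive,v0) N0.N1=(alive,v0) N0.N2=(alive,v0) N0.N3=(alive,v0) | N2.N0=(alive,v0) N2.N1=(alive,v0) N2.N2=(alive,v0) N2.N3=(alive,v0)
Op 3: gossip N1<->N0 -> N1.N0=(alive,v0) N1.N1=(alive,v1) N1.N2=(alive,v0) N1.N3=(alive,v0) | N0.N0=(alive,v0) N0.N1=(alive,v1) N0.N2=(alive,v0) N0.N3=(alive,v0)
Op 4: gossip N2<->N0 -> N2.N0=(alive,v0) N2.N1=(alive,v1) N2.N2=(alive,v0) N2.N3=(alive,v0) | N0.N0=(alive,v0) N0.N1=(alive,v1) N0.N2=(alive,v0) N0.N3=(alive,v0)
Op 5: gossip N3<->N1 -> N3.N0=(alive,v0) N3.N1=(alive,v1) N3.N2=(alive,v0) N3.N3=(alive,v0) | N1.N0=(alive,v0) N1.N1=(alive,v1) N1.N2=(alive,v0) N1.N3=(alive,v0)
Op 6: N1 marks N2=alive -> (alive,v1)
Op 7: gossip N1<->N2 -> N1.N0=(alive,v0) N1.N1=(alive,v1) N1.N2=(alive,v1) N1.N3=(alive,v0) | N2.N0=(alive,v0) N2.N1=(alive,v1) N2.N2=(alive,v1) N2.N3=(alive,v0)
Op 8: gossip N2<->N3 -> N2.N0=(alive,v0) N2.N1=(alive,v1) N2.N2=(alive,v1) N2.N3=(alive,v0) | N3.N0=(alive,v0) N3.N1=(alive,v1) N3.N2=(alive,v1) N3.N3=(alive,v0)
Op 9: N1 marks N2=alive -> (alive,v2)

Answer: alive 2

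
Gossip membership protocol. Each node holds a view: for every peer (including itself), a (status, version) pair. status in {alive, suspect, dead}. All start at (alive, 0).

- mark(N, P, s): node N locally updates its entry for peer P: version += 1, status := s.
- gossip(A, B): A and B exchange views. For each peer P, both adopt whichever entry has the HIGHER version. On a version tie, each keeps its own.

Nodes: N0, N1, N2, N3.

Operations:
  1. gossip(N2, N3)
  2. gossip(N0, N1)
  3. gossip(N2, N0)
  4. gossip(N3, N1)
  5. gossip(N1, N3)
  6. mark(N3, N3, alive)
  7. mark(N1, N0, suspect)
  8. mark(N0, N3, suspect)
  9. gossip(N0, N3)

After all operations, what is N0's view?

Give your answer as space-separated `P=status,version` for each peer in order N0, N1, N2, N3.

Op 1: gossip N2<->N3 -> N2.N0=(alive,v0) N2.N1=(alive,v0) N2.N2=(alive,v0) N2.N3=(alive,v0) | N3.N0=(alive,v0) N3.N1=(alive,v0) N3.N2=(alive,v0) N3.N3=(alive,v0)
Op 2: gossip N0<->N1 -> N0.N0=(alive,v0) N0.N1=(alive,v0) N0.N2=(alive,v0) N0.N3=(alive,v0) | N1.N0=(alive,v0) N1.N1=(alive,v0) N1.N2=(alive,v0) N1.N3=(alive,v0)
Op 3: gossip N2<->N0 -> N2.N0=(alive,v0) N2.N1=(alive,v0) N2.N2=(alive,v0) N2.N3=(alive,v0) | N0.N0=(alive,v0) N0.N1=(alive,v0) N0.N2=(alive,v0) N0.N3=(alive,v0)
Op 4: gossip N3<->N1 -> N3.N0=(alive,v0) N3.N1=(alive,v0) N3.N2=(alive,v0) N3.N3=(alive,v0) | N1.N0=(alive,v0) N1.N1=(alive,v0) N1.N2=(alive,v0) N1.N3=(alive,v0)
Op 5: gossip N1<->N3 -> N1.N0=(alive,v0) N1.N1=(alive,v0) N1.N2=(alive,v0) N1.N3=(alive,v0) | N3.N0=(alive,v0) N3.N1=(alive,v0) N3.N2=(alive,v0) N3.N3=(alive,v0)
Op 6: N3 marks N3=alive -> (alive,v1)
Op 7: N1 marks N0=suspect -> (suspect,v1)
Op 8: N0 marks N3=suspect -> (suspect,v1)
Op 9: gossip N0<->N3 -> N0.N0=(alive,v0) N0.N1=(alive,v0) N0.N2=(alive,v0) N0.N3=(suspect,v1) | N3.N0=(alive,v0) N3.N1=(alive,v0) N3.N2=(alive,v0) N3.N3=(alive,v1)

Answer: N0=alive,0 N1=alive,0 N2=alive,0 N3=suspect,1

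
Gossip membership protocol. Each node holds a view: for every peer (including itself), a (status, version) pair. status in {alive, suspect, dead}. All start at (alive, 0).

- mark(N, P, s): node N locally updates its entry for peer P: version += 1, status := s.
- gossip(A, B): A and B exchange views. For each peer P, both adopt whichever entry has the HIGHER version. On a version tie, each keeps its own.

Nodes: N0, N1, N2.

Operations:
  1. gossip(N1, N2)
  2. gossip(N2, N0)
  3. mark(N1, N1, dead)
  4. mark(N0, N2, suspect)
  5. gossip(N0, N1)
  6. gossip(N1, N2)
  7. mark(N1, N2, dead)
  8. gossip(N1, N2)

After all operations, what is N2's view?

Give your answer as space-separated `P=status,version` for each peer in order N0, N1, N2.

Answer: N0=alive,0 N1=dead,1 N2=dead,2

Derivation:
Op 1: gossip N1<->N2 -> N1.N0=(alive,v0) N1.N1=(alive,v0) N1.N2=(alive,v0) | N2.N0=(alive,v0) N2.N1=(alive,v0) N2.N2=(alive,v0)
Op 2: gossip N2<->N0 -> N2.N0=(alive,v0) N2.N1=(alive,v0) N2.N2=(alive,v0) | N0.N0=(alive,v0) N0.N1=(alive,v0) N0.N2=(alive,v0)
Op 3: N1 marks N1=dead -> (dead,v1)
Op 4: N0 marks N2=suspect -> (suspect,v1)
Op 5: gossip N0<->N1 -> N0.N0=(alive,v0) N0.N1=(dead,v1) N0.N2=(suspect,v1) | N1.N0=(alive,v0) N1.N1=(dead,v1) N1.N2=(suspect,v1)
Op 6: gossip N1<->N2 -> N1.N0=(alive,v0) N1.N1=(dead,v1) N1.N2=(suspect,v1) | N2.N0=(alive,v0) N2.N1=(dead,v1) N2.N2=(suspect,v1)
Op 7: N1 marks N2=dead -> (dead,v2)
Op 8: gossip N1<->N2 -> N1.N0=(alive,v0) N1.N1=(dead,v1) N1.N2=(dead,v2) | N2.N0=(alive,v0) N2.N1=(dead,v1) N2.N2=(dead,v2)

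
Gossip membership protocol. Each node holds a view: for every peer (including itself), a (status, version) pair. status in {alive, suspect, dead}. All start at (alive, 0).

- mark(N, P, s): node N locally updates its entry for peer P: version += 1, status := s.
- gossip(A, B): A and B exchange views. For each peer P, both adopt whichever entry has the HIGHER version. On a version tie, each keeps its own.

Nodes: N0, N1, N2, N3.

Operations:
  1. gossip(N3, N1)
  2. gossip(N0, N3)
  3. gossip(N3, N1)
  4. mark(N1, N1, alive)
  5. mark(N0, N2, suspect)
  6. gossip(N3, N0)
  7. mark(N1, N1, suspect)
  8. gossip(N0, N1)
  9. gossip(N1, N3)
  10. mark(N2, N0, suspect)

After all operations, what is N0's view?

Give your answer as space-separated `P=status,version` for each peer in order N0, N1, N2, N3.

Answer: N0=alive,0 N1=suspect,2 N2=suspect,1 N3=alive,0

Derivation:
Op 1: gossip N3<->N1 -> N3.N0=(alive,v0) N3.N1=(alive,v0) N3.N2=(alive,v0) N3.N3=(alive,v0) | N1.N0=(alive,v0) N1.N1=(alive,v0) N1.N2=(alive,v0) N1.N3=(alive,v0)
Op 2: gossip N0<->N3 -> N0.N0=(alive,v0) N0.N1=(alive,v0) N0.N2=(alive,v0) N0.N3=(alive,v0) | N3.N0=(alive,v0) N3.N1=(alive,v0) N3.N2=(alive,v0) N3.N3=(alive,v0)
Op 3: gossip N3<->N1 -> N3.N0=(alive,v0) N3.N1=(alive,v0) N3.N2=(alive,v0) N3.N3=(alive,v0) | N1.N0=(alive,v0) N1.N1=(alive,v0) N1.N2=(alive,v0) N1.N3=(alive,v0)
Op 4: N1 marks N1=alive -> (alive,v1)
Op 5: N0 marks N2=suspect -> (suspect,v1)
Op 6: gossip N3<->N0 -> N3.N0=(alive,v0) N3.N1=(alive,v0) N3.N2=(suspect,v1) N3.N3=(alive,v0) | N0.N0=(alive,v0) N0.N1=(alive,v0) N0.N2=(suspect,v1) N0.N3=(alive,v0)
Op 7: N1 marks N1=suspect -> (suspect,v2)
Op 8: gossip N0<->N1 -> N0.N0=(alive,v0) N0.N1=(suspect,v2) N0.N2=(suspect,v1) N0.N3=(alive,v0) | N1.N0=(alive,v0) N1.N1=(suspect,v2) N1.N2=(suspect,v1) N1.N3=(alive,v0)
Op 9: gossip N1<->N3 -> N1.N0=(alive,v0) N1.N1=(suspect,v2) N1.N2=(suspect,v1) N1.N3=(alive,v0) | N3.N0=(alive,v0) N3.N1=(suspect,v2) N3.N2=(suspect,v1) N3.N3=(alive,v0)
Op 10: N2 marks N0=suspect -> (suspect,v1)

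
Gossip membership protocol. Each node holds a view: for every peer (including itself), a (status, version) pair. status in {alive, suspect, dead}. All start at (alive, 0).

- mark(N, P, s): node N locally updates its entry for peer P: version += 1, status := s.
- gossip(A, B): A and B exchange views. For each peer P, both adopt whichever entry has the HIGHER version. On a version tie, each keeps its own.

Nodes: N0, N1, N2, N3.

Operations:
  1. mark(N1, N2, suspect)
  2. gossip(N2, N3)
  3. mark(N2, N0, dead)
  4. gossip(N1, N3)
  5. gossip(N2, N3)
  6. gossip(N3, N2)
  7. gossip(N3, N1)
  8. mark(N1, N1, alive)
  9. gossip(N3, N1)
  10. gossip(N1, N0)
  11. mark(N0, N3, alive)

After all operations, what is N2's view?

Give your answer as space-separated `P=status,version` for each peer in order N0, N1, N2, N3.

Op 1: N1 marks N2=suspect -> (suspect,v1)
Op 2: gossip N2<->N3 -> N2.N0=(alive,v0) N2.N1=(alive,v0) N2.N2=(alive,v0) N2.N3=(alive,v0) | N3.N0=(alive,v0) N3.N1=(alive,v0) N3.N2=(alive,v0) N3.N3=(alive,v0)
Op 3: N2 marks N0=dead -> (dead,v1)
Op 4: gossip N1<->N3 -> N1.N0=(alive,v0) N1.N1=(alive,v0) N1.N2=(suspect,v1) N1.N3=(alive,v0) | N3.N0=(alive,v0) N3.N1=(alive,v0) N3.N2=(suspect,v1) N3.N3=(alive,v0)
Op 5: gossip N2<->N3 -> N2.N0=(dead,v1) N2.N1=(alive,v0) N2.N2=(suspect,v1) N2.N3=(alive,v0) | N3.N0=(dead,v1) N3.N1=(alive,v0) N3.N2=(suspect,v1) N3.N3=(alive,v0)
Op 6: gossip N3<->N2 -> N3.N0=(dead,v1) N3.N1=(alive,v0) N3.N2=(suspect,v1) N3.N3=(alive,v0) | N2.N0=(dead,v1) N2.N1=(alive,v0) N2.N2=(suspect,v1) N2.N3=(alive,v0)
Op 7: gossip N3<->N1 -> N3.N0=(dead,v1) N3.N1=(alive,v0) N3.N2=(suspect,v1) N3.N3=(alive,v0) | N1.N0=(dead,v1) N1.N1=(alive,v0) N1.N2=(suspect,v1) N1.N3=(alive,v0)
Op 8: N1 marks N1=alive -> (alive,v1)
Op 9: gossip N3<->N1 -> N3.N0=(dead,v1) N3.N1=(alive,v1) N3.N2=(suspect,v1) N3.N3=(alive,v0) | N1.N0=(dead,v1) N1.N1=(alive,v1) N1.N2=(suspect,v1) N1.N3=(alive,v0)
Op 10: gossip N1<->N0 -> N1.N0=(dead,v1) N1.N1=(alive,v1) N1.N2=(suspect,v1) N1.N3=(alive,v0) | N0.N0=(dead,v1) N0.N1=(alive,v1) N0.N2=(suspect,v1) N0.N3=(alive,v0)
Op 11: N0 marks N3=alive -> (alive,v1)

Answer: N0=dead,1 N1=alive,0 N2=suspect,1 N3=alive,0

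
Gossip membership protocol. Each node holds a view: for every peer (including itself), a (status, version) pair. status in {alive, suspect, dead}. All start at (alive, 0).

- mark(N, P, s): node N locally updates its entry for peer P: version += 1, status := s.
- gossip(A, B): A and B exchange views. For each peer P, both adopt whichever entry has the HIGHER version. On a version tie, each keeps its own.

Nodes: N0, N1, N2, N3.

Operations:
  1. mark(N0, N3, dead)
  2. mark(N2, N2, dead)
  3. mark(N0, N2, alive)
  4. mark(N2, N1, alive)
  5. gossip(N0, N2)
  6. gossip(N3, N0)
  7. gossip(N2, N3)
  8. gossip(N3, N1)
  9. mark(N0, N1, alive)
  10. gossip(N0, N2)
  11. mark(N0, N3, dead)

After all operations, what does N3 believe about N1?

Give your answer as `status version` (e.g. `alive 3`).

Answer: alive 1

Derivation:
Op 1: N0 marks N3=dead -> (dead,v1)
Op 2: N2 marks N2=dead -> (dead,v1)
Op 3: N0 marks N2=alive -> (alive,v1)
Op 4: N2 marks N1=alive -> (alive,v1)
Op 5: gossip N0<->N2 -> N0.N0=(alive,v0) N0.N1=(alive,v1) N0.N2=(alive,v1) N0.N3=(dead,v1) | N2.N0=(alive,v0) N2.N1=(alive,v1) N2.N2=(dead,v1) N2.N3=(dead,v1)
Op 6: gossip N3<->N0 -> N3.N0=(alive,v0) N3.N1=(alive,v1) N3.N2=(alive,v1) N3.N3=(dead,v1) | N0.N0=(alive,v0) N0.N1=(alive,v1) N0.N2=(alive,v1) N0.N3=(dead,v1)
Op 7: gossip N2<->N3 -> N2.N0=(alive,v0) N2.N1=(alive,v1) N2.N2=(dead,v1) N2.N3=(dead,v1) | N3.N0=(alive,v0) N3.N1=(alive,v1) N3.N2=(alive,v1) N3.N3=(dead,v1)
Op 8: gossip N3<->N1 -> N3.N0=(alive,v0) N3.N1=(alive,v1) N3.N2=(alive,v1) N3.N3=(dead,v1) | N1.N0=(alive,v0) N1.N1=(alive,v1) N1.N2=(alive,v1) N1.N3=(dead,v1)
Op 9: N0 marks N1=alive -> (alive,v2)
Op 10: gossip N0<->N2 -> N0.N0=(alive,v0) N0.N1=(alive,v2) N0.N2=(alive,v1) N0.N3=(dead,v1) | N2.N0=(alive,v0) N2.N1=(alive,v2) N2.N2=(dead,v1) N2.N3=(dead,v1)
Op 11: N0 marks N3=dead -> (dead,v2)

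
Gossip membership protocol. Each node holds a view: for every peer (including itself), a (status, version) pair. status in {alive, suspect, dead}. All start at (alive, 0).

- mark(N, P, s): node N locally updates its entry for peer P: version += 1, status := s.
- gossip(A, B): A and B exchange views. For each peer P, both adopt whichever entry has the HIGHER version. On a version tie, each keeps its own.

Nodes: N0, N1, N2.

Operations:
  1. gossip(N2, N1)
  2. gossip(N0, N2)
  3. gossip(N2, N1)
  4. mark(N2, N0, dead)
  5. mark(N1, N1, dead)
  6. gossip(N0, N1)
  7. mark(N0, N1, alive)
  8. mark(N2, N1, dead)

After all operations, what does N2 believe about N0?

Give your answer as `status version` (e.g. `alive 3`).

Answer: dead 1

Derivation:
Op 1: gossip N2<->N1 -> N2.N0=(alive,v0) N2.N1=(alive,v0) N2.N2=(alive,v0) | N1.N0=(alive,v0) N1.N1=(alive,v0) N1.N2=(alive,v0)
Op 2: gossip N0<->N2 -> N0.N0=(alive,v0) N0.N1=(alive,v0) N0.N2=(alive,v0) | N2.N0=(alive,v0) N2.N1=(alive,v0) N2.N2=(alive,v0)
Op 3: gossip N2<->N1 -> N2.N0=(alive,v0) N2.N1=(alive,v0) N2.N2=(alive,v0) | N1.N0=(alive,v0) N1.N1=(alive,v0) N1.N2=(alive,v0)
Op 4: N2 marks N0=dead -> (dead,v1)
Op 5: N1 marks N1=dead -> (dead,v1)
Op 6: gossip N0<->N1 -> N0.N0=(alive,v0) N0.N1=(dead,v1) N0.N2=(alive,v0) | N1.N0=(alive,v0) N1.N1=(dead,v1) N1.N2=(alive,v0)
Op 7: N0 marks N1=alive -> (alive,v2)
Op 8: N2 marks N1=dead -> (dead,v1)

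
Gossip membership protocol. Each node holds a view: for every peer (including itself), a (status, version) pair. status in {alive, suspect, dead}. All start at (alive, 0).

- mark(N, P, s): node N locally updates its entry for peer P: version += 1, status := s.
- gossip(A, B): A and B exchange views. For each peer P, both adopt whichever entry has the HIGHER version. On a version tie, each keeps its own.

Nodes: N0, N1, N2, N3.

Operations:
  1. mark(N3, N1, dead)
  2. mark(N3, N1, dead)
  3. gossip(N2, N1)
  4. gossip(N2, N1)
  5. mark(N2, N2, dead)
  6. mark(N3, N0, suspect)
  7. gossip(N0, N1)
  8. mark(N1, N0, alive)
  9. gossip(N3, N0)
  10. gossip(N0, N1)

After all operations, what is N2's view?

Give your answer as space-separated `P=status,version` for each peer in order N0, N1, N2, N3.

Op 1: N3 marks N1=dead -> (dead,v1)
Op 2: N3 marks N1=dead -> (dead,v2)
Op 3: gossip N2<->N1 -> N2.N0=(alive,v0) N2.N1=(alive,v0) N2.N2=(alive,v0) N2.N3=(alive,v0) | N1.N0=(alive,v0) N1.N1=(alive,v0) N1.N2=(alive,v0) N1.N3=(alive,v0)
Op 4: gossip N2<->N1 -> N2.N0=(alive,v0) N2.N1=(alive,v0) N2.N2=(alive,v0) N2.N3=(alive,v0) | N1.N0=(alive,v0) N1.N1=(alive,v0) N1.N2=(alive,v0) N1.N3=(alive,v0)
Op 5: N2 marks N2=dead -> (dead,v1)
Op 6: N3 marks N0=suspect -> (suspect,v1)
Op 7: gossip N0<->N1 -> N0.N0=(alive,v0) N0.N1=(alive,v0) N0.N2=(alive,v0) N0.N3=(alive,v0) | N1.N0=(alive,v0) N1.N1=(alive,v0) N1.N2=(alive,v0) N1.N3=(alive,v0)
Op 8: N1 marks N0=alive -> (alive,v1)
Op 9: gossip N3<->N0 -> N3.N0=(suspect,v1) N3.N1=(dead,v2) N3.N2=(alive,v0) N3.N3=(alive,v0) | N0.N0=(suspect,v1) N0.N1=(dead,v2) N0.N2=(alive,v0) N0.N3=(alive,v0)
Op 10: gossip N0<->N1 -> N0.N0=(suspect,v1) N0.N1=(dead,v2) N0.N2=(alive,v0) N0.N3=(alive,v0) | N1.N0=(alive,v1) N1.N1=(dead,v2) N1.N2=(alive,v0) N1.N3=(alive,v0)

Answer: N0=alive,0 N1=alive,0 N2=dead,1 N3=alive,0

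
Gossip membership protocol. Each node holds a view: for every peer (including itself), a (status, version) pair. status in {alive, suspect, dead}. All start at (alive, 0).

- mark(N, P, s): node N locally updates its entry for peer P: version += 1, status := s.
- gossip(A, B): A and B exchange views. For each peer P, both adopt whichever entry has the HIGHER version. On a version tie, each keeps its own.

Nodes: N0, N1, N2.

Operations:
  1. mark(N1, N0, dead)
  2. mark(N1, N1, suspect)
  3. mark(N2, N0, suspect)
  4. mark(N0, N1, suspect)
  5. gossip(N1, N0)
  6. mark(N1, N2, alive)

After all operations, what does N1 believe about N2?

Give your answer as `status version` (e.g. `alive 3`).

Op 1: N1 marks N0=dead -> (dead,v1)
Op 2: N1 marks N1=suspect -> (suspect,v1)
Op 3: N2 marks N0=suspect -> (suspect,v1)
Op 4: N0 marks N1=suspect -> (suspect,v1)
Op 5: gossip N1<->N0 -> N1.N0=(dead,v1) N1.N1=(suspect,v1) N1.N2=(alive,v0) | N0.N0=(dead,v1) N0.N1=(suspect,v1) N0.N2=(alive,v0)
Op 6: N1 marks N2=alive -> (alive,v1)

Answer: alive 1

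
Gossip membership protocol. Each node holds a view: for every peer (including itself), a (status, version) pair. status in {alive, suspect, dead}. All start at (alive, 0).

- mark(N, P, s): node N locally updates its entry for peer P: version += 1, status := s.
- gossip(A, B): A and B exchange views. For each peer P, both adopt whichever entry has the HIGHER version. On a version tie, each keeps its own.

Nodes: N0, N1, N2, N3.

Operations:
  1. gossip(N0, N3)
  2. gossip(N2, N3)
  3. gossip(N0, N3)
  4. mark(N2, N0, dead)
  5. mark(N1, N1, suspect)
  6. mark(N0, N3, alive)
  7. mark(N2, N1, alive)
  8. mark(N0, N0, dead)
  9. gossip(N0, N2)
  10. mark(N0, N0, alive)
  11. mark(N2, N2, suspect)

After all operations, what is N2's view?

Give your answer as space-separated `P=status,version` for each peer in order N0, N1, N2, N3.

Answer: N0=dead,1 N1=alive,1 N2=suspect,1 N3=alive,1

Derivation:
Op 1: gossip N0<->N3 -> N0.N0=(alive,v0) N0.N1=(alive,v0) N0.N2=(alive,v0) N0.N3=(alive,v0) | N3.N0=(alive,v0) N3.N1=(alive,v0) N3.N2=(alive,v0) N3.N3=(alive,v0)
Op 2: gossip N2<->N3 -> N2.N0=(alive,v0) N2.N1=(alive,v0) N2.N2=(alive,v0) N2.N3=(alive,v0) | N3.N0=(alive,v0) N3.N1=(alive,v0) N3.N2=(alive,v0) N3.N3=(alive,v0)
Op 3: gossip N0<->N3 -> N0.N0=(alive,v0) N0.N1=(alive,v0) N0.N2=(alive,v0) N0.N3=(alive,v0) | N3.N0=(alive,v0) N3.N1=(alive,v0) N3.N2=(alive,v0) N3.N3=(alive,v0)
Op 4: N2 marks N0=dead -> (dead,v1)
Op 5: N1 marks N1=suspect -> (suspect,v1)
Op 6: N0 marks N3=alive -> (alive,v1)
Op 7: N2 marks N1=alive -> (alive,v1)
Op 8: N0 marks N0=dead -> (dead,v1)
Op 9: gossip N0<->N2 -> N0.N0=(dead,v1) N0.N1=(alive,v1) N0.N2=(alive,v0) N0.N3=(alive,v1) | N2.N0=(dead,v1) N2.N1=(alive,v1) N2.N2=(alive,v0) N2.N3=(alive,v1)
Op 10: N0 marks N0=alive -> (alive,v2)
Op 11: N2 marks N2=suspect -> (suspect,v1)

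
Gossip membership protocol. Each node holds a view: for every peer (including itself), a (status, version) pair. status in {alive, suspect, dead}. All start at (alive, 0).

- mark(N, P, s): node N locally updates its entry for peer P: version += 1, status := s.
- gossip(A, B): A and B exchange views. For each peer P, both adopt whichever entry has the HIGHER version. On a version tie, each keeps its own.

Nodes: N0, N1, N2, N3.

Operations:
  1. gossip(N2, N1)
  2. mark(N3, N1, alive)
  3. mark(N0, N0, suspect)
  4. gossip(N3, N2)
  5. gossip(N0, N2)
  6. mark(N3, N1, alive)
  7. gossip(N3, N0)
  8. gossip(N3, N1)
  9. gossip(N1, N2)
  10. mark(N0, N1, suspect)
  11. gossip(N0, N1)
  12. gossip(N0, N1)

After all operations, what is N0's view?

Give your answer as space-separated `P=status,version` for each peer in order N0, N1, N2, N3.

Answer: N0=suspect,1 N1=suspect,3 N2=alive,0 N3=alive,0

Derivation:
Op 1: gossip N2<->N1 -> N2.N0=(alive,v0) N2.N1=(alive,v0) N2.N2=(alive,v0) N2.N3=(alive,v0) | N1.N0=(alive,v0) N1.N1=(alive,v0) N1.N2=(alive,v0) N1.N3=(alive,v0)
Op 2: N3 marks N1=alive -> (alive,v1)
Op 3: N0 marks N0=suspect -> (suspect,v1)
Op 4: gossip N3<->N2 -> N3.N0=(alive,v0) N3.N1=(alive,v1) N3.N2=(alive,v0) N3.N3=(alive,v0) | N2.N0=(alive,v0) N2.N1=(alive,v1) N2.N2=(alive,v0) N2.N3=(alive,v0)
Op 5: gossip N0<->N2 -> N0.N0=(suspect,v1) N0.N1=(alive,v1) N0.N2=(alive,v0) N0.N3=(alive,v0) | N2.N0=(suspect,v1) N2.N1=(alive,v1) N2.N2=(alive,v0) N2.N3=(alive,v0)
Op 6: N3 marks N1=alive -> (alive,v2)
Op 7: gossip N3<->N0 -> N3.N0=(suspect,v1) N3.N1=(alive,v2) N3.N2=(alive,v0) N3.N3=(alive,v0) | N0.N0=(suspect,v1) N0.N1=(alive,v2) N0.N2=(alive,v0) N0.N3=(alive,v0)
Op 8: gossip N3<->N1 -> N3.N0=(suspect,v1) N3.N1=(alive,v2) N3.N2=(alive,v0) N3.N3=(alive,v0) | N1.N0=(suspect,v1) N1.N1=(alive,v2) N1.N2=(alive,v0) N1.N3=(alive,v0)
Op 9: gossip N1<->N2 -> N1.N0=(suspect,v1) N1.N1=(alive,v2) N1.N2=(alive,v0) N1.N3=(alive,v0) | N2.N0=(suspect,v1) N2.N1=(alive,v2) N2.N2=(alive,v0) N2.N3=(alive,v0)
Op 10: N0 marks N1=suspect -> (suspect,v3)
Op 11: gossip N0<->N1 -> N0.N0=(suspect,v1) N0.N1=(suspect,v3) N0.N2=(alive,v0) N0.N3=(alive,v0) | N1.N0=(suspect,v1) N1.N1=(suspect,v3) N1.N2=(alive,v0) N1.N3=(alive,v0)
Op 12: gossip N0<->N1 -> N0.N0=(suspect,v1) N0.N1=(suspect,v3) N0.N2=(alive,v0) N0.N3=(alive,v0) | N1.N0=(suspect,v1) N1.N1=(suspect,v3) N1.N2=(alive,v0) N1.N3=(alive,v0)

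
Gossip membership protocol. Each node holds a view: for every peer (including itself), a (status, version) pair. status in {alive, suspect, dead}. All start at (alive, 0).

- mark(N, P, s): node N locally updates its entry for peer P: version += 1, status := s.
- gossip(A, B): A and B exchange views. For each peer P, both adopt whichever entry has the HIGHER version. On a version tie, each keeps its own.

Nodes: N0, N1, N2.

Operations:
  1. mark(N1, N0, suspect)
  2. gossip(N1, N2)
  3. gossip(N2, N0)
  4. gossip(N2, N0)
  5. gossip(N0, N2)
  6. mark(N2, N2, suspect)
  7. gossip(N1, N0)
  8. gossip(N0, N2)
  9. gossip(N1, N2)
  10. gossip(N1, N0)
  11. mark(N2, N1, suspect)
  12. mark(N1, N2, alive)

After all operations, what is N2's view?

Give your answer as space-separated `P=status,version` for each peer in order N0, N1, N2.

Op 1: N1 marks N0=suspect -> (suspect,v1)
Op 2: gossip N1<->N2 -> N1.N0=(suspect,v1) N1.N1=(alive,v0) N1.N2=(alive,v0) | N2.N0=(suspect,v1) N2.N1=(alive,v0) N2.N2=(alive,v0)
Op 3: gossip N2<->N0 -> N2.N0=(suspect,v1) N2.N1=(alive,v0) N2.N2=(alive,v0) | N0.N0=(suspect,v1) N0.N1=(alive,v0) N0.N2=(alive,v0)
Op 4: gossip N2<->N0 -> N2.N0=(suspect,v1) N2.N1=(alive,v0) N2.N2=(alive,v0) | N0.N0=(suspect,v1) N0.N1=(alive,v0) N0.N2=(alive,v0)
Op 5: gossip N0<->N2 -> N0.N0=(suspect,v1) N0.N1=(alive,v0) N0.N2=(alive,v0) | N2.N0=(suspect,v1) N2.N1=(alive,v0) N2.N2=(alive,v0)
Op 6: N2 marks N2=suspect -> (suspect,v1)
Op 7: gossip N1<->N0 -> N1.N0=(suspect,v1) N1.N1=(alive,v0) N1.N2=(alive,v0) | N0.N0=(suspect,v1) N0.N1=(alive,v0) N0.N2=(alive,v0)
Op 8: gossip N0<->N2 -> N0.N0=(suspect,v1) N0.N1=(alive,v0) N0.N2=(suspect,v1) | N2.N0=(suspect,v1) N2.N1=(alive,v0) N2.N2=(suspect,v1)
Op 9: gossip N1<->N2 -> N1.N0=(suspect,v1) N1.N1=(alive,v0) N1.N2=(suspect,v1) | N2.N0=(suspect,v1) N2.N1=(alive,v0) N2.N2=(suspect,v1)
Op 10: gossip N1<->N0 -> N1.N0=(suspect,v1) N1.N1=(alive,v0) N1.N2=(suspect,v1) | N0.N0=(suspect,v1) N0.N1=(alive,v0) N0.N2=(suspect,v1)
Op 11: N2 marks N1=suspect -> (suspect,v1)
Op 12: N1 marks N2=alive -> (alive,v2)

Answer: N0=suspect,1 N1=suspect,1 N2=suspect,1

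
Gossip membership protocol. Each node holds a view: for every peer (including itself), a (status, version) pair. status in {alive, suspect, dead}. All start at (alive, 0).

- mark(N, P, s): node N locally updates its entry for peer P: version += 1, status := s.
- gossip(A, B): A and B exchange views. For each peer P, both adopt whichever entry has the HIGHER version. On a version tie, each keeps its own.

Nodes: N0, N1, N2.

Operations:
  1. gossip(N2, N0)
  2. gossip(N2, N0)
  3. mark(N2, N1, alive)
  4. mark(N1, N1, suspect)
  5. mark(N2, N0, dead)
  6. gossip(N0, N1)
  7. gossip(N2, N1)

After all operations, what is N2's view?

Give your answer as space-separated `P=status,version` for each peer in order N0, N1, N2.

Op 1: gossip N2<->N0 -> N2.N0=(alive,v0) N2.N1=(alive,v0) N2.N2=(alive,v0) | N0.N0=(alive,v0) N0.N1=(alive,v0) N0.N2=(alive,v0)
Op 2: gossip N2<->N0 -> N2.N0=(alive,v0) N2.N1=(alive,v0) N2.N2=(alive,v0) | N0.N0=(alive,v0) N0.N1=(alive,v0) N0.N2=(alive,v0)
Op 3: N2 marks N1=alive -> (alive,v1)
Op 4: N1 marks N1=suspect -> (suspect,v1)
Op 5: N2 marks N0=dead -> (dead,v1)
Op 6: gossip N0<->N1 -> N0.N0=(alive,v0) N0.N1=(suspect,v1) N0.N2=(alive,v0) | N1.N0=(alive,v0) N1.N1=(suspect,v1) N1.N2=(alive,v0)
Op 7: gossip N2<->N1 -> N2.N0=(dead,v1) N2.N1=(alive,v1) N2.N2=(alive,v0) | N1.N0=(dead,v1) N1.N1=(suspect,v1) N1.N2=(alive,v0)

Answer: N0=dead,1 N1=alive,1 N2=alive,0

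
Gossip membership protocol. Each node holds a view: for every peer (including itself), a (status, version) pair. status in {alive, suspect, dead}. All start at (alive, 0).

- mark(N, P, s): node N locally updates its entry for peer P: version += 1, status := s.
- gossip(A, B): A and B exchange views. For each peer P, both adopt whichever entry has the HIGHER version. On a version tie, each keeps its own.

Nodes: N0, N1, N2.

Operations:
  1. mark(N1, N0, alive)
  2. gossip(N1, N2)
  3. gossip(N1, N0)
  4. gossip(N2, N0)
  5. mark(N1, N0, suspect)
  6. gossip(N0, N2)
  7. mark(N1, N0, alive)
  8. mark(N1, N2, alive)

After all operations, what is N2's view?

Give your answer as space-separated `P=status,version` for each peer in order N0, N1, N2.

Op 1: N1 marks N0=alive -> (alive,v1)
Op 2: gossip N1<->N2 -> N1.N0=(alive,v1) N1.N1=(alive,v0) N1.N2=(alive,v0) | N2.N0=(alive,v1) N2.N1=(alive,v0) N2.N2=(alive,v0)
Op 3: gossip N1<->N0 -> N1.N0=(alive,v1) N1.N1=(alive,v0) N1.N2=(alive,v0) | N0.N0=(alive,v1) N0.N1=(alive,v0) N0.N2=(alive,v0)
Op 4: gossip N2<->N0 -> N2.N0=(alive,v1) N2.N1=(alive,v0) N2.N2=(alive,v0) | N0.N0=(alive,v1) N0.N1=(alive,v0) N0.N2=(alive,v0)
Op 5: N1 marks N0=suspect -> (suspect,v2)
Op 6: gossip N0<->N2 -> N0.N0=(alive,v1) N0.N1=(alive,v0) N0.N2=(alive,v0) | N2.N0=(alive,v1) N2.N1=(alive,v0) N2.N2=(alive,v0)
Op 7: N1 marks N0=alive -> (alive,v3)
Op 8: N1 marks N2=alive -> (alive,v1)

Answer: N0=alive,1 N1=alive,0 N2=alive,0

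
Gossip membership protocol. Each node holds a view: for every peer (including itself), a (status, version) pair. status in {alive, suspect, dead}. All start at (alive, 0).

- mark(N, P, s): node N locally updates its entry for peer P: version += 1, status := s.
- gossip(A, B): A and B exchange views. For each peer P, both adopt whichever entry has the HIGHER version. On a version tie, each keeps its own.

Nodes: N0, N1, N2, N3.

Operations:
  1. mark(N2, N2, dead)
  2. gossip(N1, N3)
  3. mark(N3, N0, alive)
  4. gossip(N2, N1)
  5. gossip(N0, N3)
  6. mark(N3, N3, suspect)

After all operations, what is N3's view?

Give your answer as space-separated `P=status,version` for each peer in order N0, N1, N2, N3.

Answer: N0=alive,1 N1=alive,0 N2=alive,0 N3=suspect,1

Derivation:
Op 1: N2 marks N2=dead -> (dead,v1)
Op 2: gossip N1<->N3 -> N1.N0=(alive,v0) N1.N1=(alive,v0) N1.N2=(alive,v0) N1.N3=(alive,v0) | N3.N0=(alive,v0) N3.N1=(alive,v0) N3.N2=(alive,v0) N3.N3=(alive,v0)
Op 3: N3 marks N0=alive -> (alive,v1)
Op 4: gossip N2<->N1 -> N2.N0=(alive,v0) N2.N1=(alive,v0) N2.N2=(dead,v1) N2.N3=(alive,v0) | N1.N0=(alive,v0) N1.N1=(alive,v0) N1.N2=(dead,v1) N1.N3=(alive,v0)
Op 5: gossip N0<->N3 -> N0.N0=(alive,v1) N0.N1=(alive,v0) N0.N2=(alive,v0) N0.N3=(alive,v0) | N3.N0=(alive,v1) N3.N1=(alive,v0) N3.N2=(alive,v0) N3.N3=(alive,v0)
Op 6: N3 marks N3=suspect -> (suspect,v1)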